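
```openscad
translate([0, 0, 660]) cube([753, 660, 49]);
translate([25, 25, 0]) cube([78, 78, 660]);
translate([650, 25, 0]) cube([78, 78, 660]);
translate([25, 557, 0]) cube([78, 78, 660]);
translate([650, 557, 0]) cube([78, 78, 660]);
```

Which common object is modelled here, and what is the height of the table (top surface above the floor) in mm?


A table. The table height is 709 mm.

A 753×660×49 slab sits at z = 660 on four 78 mm square posts — a table. The top surface is at 660 + 49 = 709 mm.


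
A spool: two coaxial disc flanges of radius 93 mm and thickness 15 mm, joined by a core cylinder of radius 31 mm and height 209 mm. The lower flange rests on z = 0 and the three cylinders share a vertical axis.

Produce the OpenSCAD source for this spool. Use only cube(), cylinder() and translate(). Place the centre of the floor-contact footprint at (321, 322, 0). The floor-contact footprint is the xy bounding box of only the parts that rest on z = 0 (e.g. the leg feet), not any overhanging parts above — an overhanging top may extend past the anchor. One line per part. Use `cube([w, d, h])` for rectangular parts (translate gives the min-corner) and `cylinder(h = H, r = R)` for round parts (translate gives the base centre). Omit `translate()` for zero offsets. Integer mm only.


translate([321, 322, 0]) cylinder(h = 15, r = 93);
translate([321, 322, 15]) cylinder(h = 209, r = 31);
translate([321, 322, 224]) cylinder(h = 15, r = 93);


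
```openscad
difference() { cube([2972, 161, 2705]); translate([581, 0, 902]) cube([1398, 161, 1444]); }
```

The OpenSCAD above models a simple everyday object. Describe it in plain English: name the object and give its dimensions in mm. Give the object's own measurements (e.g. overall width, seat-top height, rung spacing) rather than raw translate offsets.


A wall 2972 mm long (x), 161 mm thick (y), 2705 mm tall, with a rectangular window opening cut through it. The opening is 1398 mm wide and 1444 mm tall; its sill is at z = 902 mm and its near (−x) edge is 581 mm from the wall's −x end. The opening passes through the full wall thickness.


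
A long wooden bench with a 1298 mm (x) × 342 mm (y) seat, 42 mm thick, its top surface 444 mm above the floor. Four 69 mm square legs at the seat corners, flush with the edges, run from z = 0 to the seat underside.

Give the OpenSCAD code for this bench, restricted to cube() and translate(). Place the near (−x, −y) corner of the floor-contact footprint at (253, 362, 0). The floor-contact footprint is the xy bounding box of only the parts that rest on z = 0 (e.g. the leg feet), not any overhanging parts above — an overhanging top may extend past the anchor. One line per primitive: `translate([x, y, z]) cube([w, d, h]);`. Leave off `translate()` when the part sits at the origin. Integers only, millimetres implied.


translate([253, 362, 402]) cube([1298, 342, 42]);
translate([253, 362, 0]) cube([69, 69, 402]);
translate([253, 635, 0]) cube([69, 69, 402]);
translate([1482, 362, 0]) cube([69, 69, 402]);
translate([1482, 635, 0]) cube([69, 69, 402]);


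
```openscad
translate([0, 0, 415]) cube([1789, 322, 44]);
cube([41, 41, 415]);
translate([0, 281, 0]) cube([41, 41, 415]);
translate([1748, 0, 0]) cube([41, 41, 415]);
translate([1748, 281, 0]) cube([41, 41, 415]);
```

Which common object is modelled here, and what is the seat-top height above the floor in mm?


A bench. The seat-top height is 459 mm.

A long slab on four corner posts — a bench. The slab sits at z = 415 with thickness 44, so the top is 415 + 44 = 459 mm.


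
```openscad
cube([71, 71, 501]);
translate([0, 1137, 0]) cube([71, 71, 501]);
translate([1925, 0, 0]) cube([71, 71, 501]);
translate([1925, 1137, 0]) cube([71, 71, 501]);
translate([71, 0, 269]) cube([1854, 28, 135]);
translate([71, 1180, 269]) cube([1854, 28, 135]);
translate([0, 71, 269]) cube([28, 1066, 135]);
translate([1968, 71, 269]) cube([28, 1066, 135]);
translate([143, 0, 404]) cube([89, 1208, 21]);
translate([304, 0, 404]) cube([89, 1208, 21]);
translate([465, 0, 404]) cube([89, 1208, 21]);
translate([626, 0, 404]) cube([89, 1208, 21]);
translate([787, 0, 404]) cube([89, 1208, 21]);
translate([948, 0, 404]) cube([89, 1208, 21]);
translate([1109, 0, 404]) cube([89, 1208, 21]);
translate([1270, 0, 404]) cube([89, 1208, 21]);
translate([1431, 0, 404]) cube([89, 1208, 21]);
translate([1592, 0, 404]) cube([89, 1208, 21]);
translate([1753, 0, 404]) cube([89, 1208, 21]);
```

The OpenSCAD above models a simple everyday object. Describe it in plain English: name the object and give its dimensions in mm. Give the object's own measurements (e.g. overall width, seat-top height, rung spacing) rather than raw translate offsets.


A bed frame 1996 mm long (x) by 1208 mm wide (y). Four 71×71 mm corner posts, 501 mm tall, at the corners of the footprint. Four rails of 28 mm thickness and 135 mm height run between adjacent posts with their undersides at z = 269 mm, their outer faces flush with the outside of the frame (the two x-running rails run between the posts' inner faces; the two y-running rails run between the posts' inner faces). 11 slats, each 89 mm wide (x) and 21 mm thick, lie across the top of the two x-running rails, running the full 1208 mm width of the frame in y; along x they sit between the end posts with a 72 mm gap after the −x posts and between neighbouring slats, leaving 83 mm before the +x posts.


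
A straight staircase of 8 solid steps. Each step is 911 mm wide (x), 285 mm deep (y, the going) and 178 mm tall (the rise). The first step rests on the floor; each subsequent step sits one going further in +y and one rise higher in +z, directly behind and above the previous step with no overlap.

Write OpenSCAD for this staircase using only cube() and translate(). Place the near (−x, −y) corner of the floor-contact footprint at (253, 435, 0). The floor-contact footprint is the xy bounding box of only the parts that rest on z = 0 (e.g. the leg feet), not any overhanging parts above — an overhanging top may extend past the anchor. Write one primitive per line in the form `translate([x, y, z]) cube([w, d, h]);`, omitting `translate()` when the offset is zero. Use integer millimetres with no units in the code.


translate([253, 435, 0]) cube([911, 285, 178]);
translate([253, 720, 178]) cube([911, 285, 178]);
translate([253, 1005, 356]) cube([911, 285, 178]);
translate([253, 1290, 534]) cube([911, 285, 178]);
translate([253, 1575, 712]) cube([911, 285, 178]);
translate([253, 1860, 890]) cube([911, 285, 178]);
translate([253, 2145, 1068]) cube([911, 285, 178]);
translate([253, 2430, 1246]) cube([911, 285, 178]);


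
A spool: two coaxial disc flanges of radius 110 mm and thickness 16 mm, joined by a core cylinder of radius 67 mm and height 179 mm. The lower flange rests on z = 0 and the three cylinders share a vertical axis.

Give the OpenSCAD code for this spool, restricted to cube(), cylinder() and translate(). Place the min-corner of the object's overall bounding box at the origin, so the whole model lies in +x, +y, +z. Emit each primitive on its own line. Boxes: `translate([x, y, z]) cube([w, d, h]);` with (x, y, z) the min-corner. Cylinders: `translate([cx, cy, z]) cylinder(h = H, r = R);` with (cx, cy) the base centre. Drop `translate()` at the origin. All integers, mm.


translate([110, 110, 0]) cylinder(h = 16, r = 110);
translate([110, 110, 16]) cylinder(h = 179, r = 67);
translate([110, 110, 195]) cylinder(h = 16, r = 110);


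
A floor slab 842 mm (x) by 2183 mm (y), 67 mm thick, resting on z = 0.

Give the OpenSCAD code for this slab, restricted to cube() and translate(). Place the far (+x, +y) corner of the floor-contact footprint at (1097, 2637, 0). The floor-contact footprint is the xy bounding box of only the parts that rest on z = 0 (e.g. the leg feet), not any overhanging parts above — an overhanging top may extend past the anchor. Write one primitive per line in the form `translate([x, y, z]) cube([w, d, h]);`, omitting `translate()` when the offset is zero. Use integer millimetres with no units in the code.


translate([255, 454, 0]) cube([842, 2183, 67]);


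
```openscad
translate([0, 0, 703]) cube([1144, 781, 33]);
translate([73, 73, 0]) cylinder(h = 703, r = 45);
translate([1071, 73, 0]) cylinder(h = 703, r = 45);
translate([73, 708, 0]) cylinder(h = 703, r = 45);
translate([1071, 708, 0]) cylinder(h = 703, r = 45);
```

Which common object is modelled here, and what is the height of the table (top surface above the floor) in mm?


A table. The table height is 736 mm.

A 1144×781×33 slab sits at z = 703 on four Ø90 mm round legs — a table. The top surface is at 703 + 33 = 736 mm.


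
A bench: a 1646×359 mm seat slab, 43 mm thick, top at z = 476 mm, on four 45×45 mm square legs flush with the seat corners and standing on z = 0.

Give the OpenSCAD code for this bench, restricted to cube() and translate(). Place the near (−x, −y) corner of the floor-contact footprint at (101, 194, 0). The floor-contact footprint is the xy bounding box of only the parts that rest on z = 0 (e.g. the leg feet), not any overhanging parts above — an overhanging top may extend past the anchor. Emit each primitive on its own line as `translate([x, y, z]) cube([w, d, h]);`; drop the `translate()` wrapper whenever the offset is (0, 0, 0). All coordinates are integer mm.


translate([101, 194, 433]) cube([1646, 359, 43]);
translate([101, 194, 0]) cube([45, 45, 433]);
translate([101, 508, 0]) cube([45, 45, 433]);
translate([1702, 194, 0]) cube([45, 45, 433]);
translate([1702, 508, 0]) cube([45, 45, 433]);


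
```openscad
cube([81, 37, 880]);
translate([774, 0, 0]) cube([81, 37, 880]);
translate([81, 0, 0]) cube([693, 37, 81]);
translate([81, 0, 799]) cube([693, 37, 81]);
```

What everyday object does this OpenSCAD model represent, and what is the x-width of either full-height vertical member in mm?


A picture frame. The border width is 81 mm.

Four thin pieces enclosing a rectangular opening — a picture frame. The two full-height stiles are 880 mm tall; the top rail sits at z = 799 and is 81 mm tall, so the border above the opening is 880 − 799 = 81 mm, matching the stile x-width.


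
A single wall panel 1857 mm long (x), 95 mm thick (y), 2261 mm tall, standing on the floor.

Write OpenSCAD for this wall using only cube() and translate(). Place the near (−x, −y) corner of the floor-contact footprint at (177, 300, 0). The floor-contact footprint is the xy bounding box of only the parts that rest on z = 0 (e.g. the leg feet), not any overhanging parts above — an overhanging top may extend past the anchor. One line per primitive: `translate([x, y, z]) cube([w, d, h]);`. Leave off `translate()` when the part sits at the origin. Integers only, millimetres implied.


translate([177, 300, 0]) cube([1857, 95, 2261]);


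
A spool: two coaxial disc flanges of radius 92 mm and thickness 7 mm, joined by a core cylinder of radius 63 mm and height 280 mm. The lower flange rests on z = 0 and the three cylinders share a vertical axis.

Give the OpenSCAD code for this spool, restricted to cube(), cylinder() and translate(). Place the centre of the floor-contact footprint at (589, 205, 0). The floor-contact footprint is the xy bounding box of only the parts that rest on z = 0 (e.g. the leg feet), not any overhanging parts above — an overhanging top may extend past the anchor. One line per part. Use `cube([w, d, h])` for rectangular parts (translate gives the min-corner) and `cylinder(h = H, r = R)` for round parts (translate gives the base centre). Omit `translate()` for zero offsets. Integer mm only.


translate([589, 205, 0]) cylinder(h = 7, r = 92);
translate([589, 205, 7]) cylinder(h = 280, r = 63);
translate([589, 205, 287]) cylinder(h = 7, r = 92);


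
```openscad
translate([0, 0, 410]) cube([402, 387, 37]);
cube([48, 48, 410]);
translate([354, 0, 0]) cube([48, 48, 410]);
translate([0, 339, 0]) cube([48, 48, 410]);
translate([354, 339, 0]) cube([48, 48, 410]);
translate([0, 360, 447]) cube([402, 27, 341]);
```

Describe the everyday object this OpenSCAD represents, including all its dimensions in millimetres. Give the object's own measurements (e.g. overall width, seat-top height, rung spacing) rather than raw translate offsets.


A chair. The seat is a 402×387×37 mm slab with its top at z = 447 mm, on four 48×48 mm corner legs (flush with the seat edges, standing on z = 0). A flat backrest 27 mm thick, 341 mm tall, spans the full seat width and rises from the seat top along its +y edge, rear face flush with the rear of the seat.


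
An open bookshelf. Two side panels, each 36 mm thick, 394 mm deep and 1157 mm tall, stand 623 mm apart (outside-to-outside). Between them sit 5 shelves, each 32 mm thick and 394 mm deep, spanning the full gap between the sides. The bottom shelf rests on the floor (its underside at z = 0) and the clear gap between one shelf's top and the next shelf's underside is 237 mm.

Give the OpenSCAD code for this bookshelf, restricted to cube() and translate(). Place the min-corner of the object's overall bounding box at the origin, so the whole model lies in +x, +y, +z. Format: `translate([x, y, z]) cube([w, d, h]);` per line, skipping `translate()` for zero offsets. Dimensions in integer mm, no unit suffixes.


cube([36, 394, 1157]);
translate([587, 0, 0]) cube([36, 394, 1157]);
translate([36, 0, 0]) cube([551, 394, 32]);
translate([36, 0, 269]) cube([551, 394, 32]);
translate([36, 0, 538]) cube([551, 394, 32]);
translate([36, 0, 807]) cube([551, 394, 32]);
translate([36, 0, 1076]) cube([551, 394, 32]);


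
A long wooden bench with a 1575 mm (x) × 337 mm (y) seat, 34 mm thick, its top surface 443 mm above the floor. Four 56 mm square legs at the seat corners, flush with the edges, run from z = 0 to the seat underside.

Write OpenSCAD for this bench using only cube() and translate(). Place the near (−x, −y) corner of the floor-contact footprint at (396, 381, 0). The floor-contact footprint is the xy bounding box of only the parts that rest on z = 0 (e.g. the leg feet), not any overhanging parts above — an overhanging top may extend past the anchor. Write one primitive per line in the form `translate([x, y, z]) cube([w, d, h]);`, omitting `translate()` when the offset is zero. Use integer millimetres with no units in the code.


translate([396, 381, 409]) cube([1575, 337, 34]);
translate([396, 381, 0]) cube([56, 56, 409]);
translate([396, 662, 0]) cube([56, 56, 409]);
translate([1915, 381, 0]) cube([56, 56, 409]);
translate([1915, 662, 0]) cube([56, 56, 409]);


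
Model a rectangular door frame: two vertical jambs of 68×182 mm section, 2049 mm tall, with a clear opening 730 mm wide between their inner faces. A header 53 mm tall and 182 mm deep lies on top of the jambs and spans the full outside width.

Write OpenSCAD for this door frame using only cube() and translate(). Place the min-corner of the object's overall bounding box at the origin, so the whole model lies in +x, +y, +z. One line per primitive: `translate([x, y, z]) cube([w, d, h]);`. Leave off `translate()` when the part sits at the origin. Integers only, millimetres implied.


cube([68, 182, 2049]);
translate([798, 0, 0]) cube([68, 182, 2049]);
translate([0, 0, 2049]) cube([866, 182, 53]);


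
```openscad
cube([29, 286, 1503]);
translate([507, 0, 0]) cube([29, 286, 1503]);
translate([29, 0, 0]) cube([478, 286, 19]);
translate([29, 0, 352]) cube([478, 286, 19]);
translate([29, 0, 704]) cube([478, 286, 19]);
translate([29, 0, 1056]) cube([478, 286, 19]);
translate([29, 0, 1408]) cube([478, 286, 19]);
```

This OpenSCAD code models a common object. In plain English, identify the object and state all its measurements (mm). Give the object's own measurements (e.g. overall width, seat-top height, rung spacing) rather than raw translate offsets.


An open bookshelf. Two side panels, each 29 mm thick, 286 mm deep and 1503 mm tall, stand 536 mm apart (outside-to-outside). Between them sit 5 shelves, each 19 mm thick and 286 mm deep, spanning the full gap between the sides. The bottom shelf rests on the floor (its underside at z = 0) and the clear gap between one shelf's top and the next shelf's underside is 333 mm.


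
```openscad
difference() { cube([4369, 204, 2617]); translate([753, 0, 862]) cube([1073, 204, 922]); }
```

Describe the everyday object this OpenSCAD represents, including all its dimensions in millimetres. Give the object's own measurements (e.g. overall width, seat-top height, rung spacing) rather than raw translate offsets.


A wall 4369 mm long (x), 204 mm thick (y), 2617 mm tall, with a rectangular window opening cut through it. The opening is 1073 mm wide and 922 mm tall; its sill is at z = 862 mm and its near (−x) edge is 753 mm from the wall's −x end. The opening passes through the full wall thickness.


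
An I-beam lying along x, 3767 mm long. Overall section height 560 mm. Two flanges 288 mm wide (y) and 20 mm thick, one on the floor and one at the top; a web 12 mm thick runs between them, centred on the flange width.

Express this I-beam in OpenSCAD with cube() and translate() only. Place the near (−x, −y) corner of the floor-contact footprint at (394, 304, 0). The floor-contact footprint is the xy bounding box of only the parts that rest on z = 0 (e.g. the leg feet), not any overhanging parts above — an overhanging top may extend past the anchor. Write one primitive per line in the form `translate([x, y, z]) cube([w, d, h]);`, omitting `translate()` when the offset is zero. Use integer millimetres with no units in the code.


translate([394, 304, 0]) cube([3767, 288, 20]);
translate([394, 442, 20]) cube([3767, 12, 520]);
translate([394, 304, 540]) cube([3767, 288, 20]);


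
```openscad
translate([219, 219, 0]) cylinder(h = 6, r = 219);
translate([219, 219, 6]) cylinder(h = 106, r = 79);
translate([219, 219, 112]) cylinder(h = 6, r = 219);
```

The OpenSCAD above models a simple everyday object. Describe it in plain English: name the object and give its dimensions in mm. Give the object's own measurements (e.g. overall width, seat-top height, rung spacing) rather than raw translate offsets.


A spool: two coaxial disc flanges of radius 219 mm and thickness 6 mm, joined by a core cylinder of radius 79 mm and height 106 mm. The lower flange rests on z = 0 and the three cylinders share a vertical axis.


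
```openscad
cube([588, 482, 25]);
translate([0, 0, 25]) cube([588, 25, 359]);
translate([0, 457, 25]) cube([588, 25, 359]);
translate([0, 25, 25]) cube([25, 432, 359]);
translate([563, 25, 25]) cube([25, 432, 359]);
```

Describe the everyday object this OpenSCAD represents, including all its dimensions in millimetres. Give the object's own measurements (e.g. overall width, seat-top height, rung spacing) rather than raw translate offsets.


An open-topped rectangular box: outside dimensions 588×482×384 mm, with a uniform wall and base thickness of 25 mm. The base is a full 588×482 slab on the floor; four walls sit on top of the base. The front and back walls (the −y and +y sides) span the full width; the two side walls fit between them.


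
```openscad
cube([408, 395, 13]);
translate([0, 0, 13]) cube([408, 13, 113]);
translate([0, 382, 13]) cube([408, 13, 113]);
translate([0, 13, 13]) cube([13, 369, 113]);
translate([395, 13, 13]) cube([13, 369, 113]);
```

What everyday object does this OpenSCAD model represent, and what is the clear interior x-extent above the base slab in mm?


An open box. The internal width is 382 mm.

A 408×395 base slab with four walls standing on it — an open box. The base is 408 mm wide and the walls are 13 mm thick, so the internal width is 408 − 2 × 13 = 382 mm.


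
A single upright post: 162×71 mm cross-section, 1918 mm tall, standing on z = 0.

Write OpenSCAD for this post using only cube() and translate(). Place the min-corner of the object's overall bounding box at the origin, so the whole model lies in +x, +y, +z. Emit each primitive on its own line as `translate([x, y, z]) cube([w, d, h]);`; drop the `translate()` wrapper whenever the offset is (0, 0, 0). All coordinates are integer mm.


cube([162, 71, 1918]);


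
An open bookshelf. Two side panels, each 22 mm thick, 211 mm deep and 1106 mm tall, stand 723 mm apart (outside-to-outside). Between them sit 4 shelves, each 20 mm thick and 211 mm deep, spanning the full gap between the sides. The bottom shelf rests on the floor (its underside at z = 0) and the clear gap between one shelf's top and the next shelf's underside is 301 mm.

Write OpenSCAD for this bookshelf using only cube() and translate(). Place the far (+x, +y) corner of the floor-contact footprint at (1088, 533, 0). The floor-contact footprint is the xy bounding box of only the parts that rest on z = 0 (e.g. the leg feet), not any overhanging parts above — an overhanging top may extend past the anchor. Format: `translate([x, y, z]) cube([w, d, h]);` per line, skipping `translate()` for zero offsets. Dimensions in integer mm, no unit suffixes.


translate([365, 322, 0]) cube([22, 211, 1106]);
translate([1066, 322, 0]) cube([22, 211, 1106]);
translate([387, 322, 0]) cube([679, 211, 20]);
translate([387, 322, 321]) cube([679, 211, 20]);
translate([387, 322, 642]) cube([679, 211, 20]);
translate([387, 322, 963]) cube([679, 211, 20]);


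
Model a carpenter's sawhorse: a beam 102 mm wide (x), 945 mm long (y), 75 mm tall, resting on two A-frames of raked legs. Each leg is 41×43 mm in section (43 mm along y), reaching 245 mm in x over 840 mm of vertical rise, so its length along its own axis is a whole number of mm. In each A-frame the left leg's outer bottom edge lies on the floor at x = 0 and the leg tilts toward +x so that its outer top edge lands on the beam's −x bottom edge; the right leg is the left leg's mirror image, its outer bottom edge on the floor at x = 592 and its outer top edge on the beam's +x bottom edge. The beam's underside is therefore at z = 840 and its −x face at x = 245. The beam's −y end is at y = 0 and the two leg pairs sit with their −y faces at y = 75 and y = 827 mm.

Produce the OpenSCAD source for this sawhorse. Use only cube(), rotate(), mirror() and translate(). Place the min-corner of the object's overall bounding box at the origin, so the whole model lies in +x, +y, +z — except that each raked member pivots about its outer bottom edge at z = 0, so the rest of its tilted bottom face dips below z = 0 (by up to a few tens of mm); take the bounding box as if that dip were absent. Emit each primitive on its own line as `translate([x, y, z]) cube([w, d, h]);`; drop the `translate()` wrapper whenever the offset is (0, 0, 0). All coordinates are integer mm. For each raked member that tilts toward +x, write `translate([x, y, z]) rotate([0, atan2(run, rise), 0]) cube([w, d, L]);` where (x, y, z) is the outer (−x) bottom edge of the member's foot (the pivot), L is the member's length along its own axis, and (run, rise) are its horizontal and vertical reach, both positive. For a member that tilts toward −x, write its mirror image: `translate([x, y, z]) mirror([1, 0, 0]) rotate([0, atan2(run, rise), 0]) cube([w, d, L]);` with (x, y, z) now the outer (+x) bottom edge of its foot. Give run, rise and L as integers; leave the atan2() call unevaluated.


translate([245, 0, 840]) cube([102, 945, 75]);
translate([0, 75, 0]) rotate([0, atan2(245, 840), 0]) cube([41, 43, 875]);
translate([592, 75, 0]) mirror([1, 0, 0]) rotate([0, atan2(245, 840), 0]) cube([41, 43, 875]);
translate([0, 827, 0]) rotate([0, atan2(245, 840), 0]) cube([41, 43, 875]);
translate([592, 827, 0]) mirror([1, 0, 0]) rotate([0, atan2(245, 840), 0]) cube([41, 43, 875]);


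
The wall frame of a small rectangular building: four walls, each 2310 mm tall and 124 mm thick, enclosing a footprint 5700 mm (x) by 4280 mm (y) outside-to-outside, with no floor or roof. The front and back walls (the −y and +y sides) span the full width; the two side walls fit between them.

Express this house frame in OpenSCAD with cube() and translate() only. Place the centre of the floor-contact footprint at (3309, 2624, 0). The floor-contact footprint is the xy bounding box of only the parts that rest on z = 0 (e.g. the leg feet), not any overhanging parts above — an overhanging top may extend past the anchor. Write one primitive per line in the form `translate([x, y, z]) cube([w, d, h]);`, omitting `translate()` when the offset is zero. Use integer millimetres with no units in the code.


translate([459, 484, 0]) cube([5700, 124, 2310]);
translate([459, 4640, 0]) cube([5700, 124, 2310]);
translate([459, 608, 0]) cube([124, 4032, 2310]);
translate([6035, 608, 0]) cube([124, 4032, 2310]);


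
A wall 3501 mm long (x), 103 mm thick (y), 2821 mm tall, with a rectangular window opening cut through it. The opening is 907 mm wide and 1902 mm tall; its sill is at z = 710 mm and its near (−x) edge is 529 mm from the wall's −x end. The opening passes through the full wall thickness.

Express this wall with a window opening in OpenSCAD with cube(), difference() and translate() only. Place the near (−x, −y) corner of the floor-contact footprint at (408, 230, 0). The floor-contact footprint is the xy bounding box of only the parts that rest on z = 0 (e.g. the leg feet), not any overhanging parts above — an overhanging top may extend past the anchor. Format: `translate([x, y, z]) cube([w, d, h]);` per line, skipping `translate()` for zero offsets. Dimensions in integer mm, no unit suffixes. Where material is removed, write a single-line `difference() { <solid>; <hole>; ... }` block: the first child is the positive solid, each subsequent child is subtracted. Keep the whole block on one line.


difference() { translate([408, 230, 0]) cube([3501, 103, 2821]); translate([937, 230, 710]) cube([907, 103, 1902]); }


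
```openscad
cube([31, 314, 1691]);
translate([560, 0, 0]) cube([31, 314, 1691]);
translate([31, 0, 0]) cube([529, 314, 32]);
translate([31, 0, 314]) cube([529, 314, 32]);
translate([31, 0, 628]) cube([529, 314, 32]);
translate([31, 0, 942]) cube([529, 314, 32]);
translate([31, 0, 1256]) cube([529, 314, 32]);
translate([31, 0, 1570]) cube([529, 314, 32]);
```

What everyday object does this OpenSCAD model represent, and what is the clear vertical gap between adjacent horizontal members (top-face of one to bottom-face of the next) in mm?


A bookshelf. The clear shelf gap is 282 mm.

Two tall side panels with 6 horizontal boards between them — a bookshelf. The first two shelf undersides are at z = 0 and z = 314; with shelf thickness 32, the clear gap is 314 − 0 − 32 = 282 mm.


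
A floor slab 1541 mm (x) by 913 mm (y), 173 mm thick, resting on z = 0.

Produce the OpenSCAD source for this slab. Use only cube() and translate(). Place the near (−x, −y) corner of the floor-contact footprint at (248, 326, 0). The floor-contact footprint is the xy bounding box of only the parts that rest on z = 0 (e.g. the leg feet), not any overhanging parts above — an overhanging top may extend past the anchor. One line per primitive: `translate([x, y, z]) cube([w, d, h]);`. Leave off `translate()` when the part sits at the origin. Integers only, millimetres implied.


translate([248, 326, 0]) cube([1541, 913, 173]);


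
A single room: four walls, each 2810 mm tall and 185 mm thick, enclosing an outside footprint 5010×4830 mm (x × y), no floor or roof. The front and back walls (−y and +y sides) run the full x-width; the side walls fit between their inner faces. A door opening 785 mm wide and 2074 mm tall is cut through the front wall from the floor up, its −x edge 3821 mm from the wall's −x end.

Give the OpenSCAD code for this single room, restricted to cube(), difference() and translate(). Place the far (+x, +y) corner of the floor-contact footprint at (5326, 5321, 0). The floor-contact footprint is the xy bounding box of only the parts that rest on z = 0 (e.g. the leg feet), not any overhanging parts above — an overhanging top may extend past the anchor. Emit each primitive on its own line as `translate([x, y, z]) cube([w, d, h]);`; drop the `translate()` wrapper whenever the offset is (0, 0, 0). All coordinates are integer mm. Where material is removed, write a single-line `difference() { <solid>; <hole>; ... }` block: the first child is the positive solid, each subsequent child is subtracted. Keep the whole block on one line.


difference() { translate([316, 491, 0]) cube([5010, 185, 2810]); translate([4137, 491, 0]) cube([785, 185, 2074]); }
translate([316, 5136, 0]) cube([5010, 185, 2810]);
translate([316, 676, 0]) cube([185, 4460, 2810]);
translate([5141, 676, 0]) cube([185, 4460, 2810]);


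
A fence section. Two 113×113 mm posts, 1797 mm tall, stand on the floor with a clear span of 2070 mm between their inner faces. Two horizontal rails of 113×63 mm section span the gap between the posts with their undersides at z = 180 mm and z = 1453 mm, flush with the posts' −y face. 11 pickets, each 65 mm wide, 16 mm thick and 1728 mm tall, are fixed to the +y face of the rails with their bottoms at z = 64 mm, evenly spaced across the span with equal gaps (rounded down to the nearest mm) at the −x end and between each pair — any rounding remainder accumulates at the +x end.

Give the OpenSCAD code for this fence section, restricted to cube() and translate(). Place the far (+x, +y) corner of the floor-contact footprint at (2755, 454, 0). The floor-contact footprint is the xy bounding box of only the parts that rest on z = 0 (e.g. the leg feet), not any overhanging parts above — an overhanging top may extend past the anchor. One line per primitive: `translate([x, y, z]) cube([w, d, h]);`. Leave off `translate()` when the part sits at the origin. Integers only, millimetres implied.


translate([459, 341, 0]) cube([113, 113, 1797]);
translate([2642, 341, 0]) cube([113, 113, 1797]);
translate([572, 341, 180]) cube([2070, 113, 63]);
translate([572, 341, 1453]) cube([2070, 113, 63]);
translate([684, 454, 64]) cube([65, 16, 1728]);
translate([861, 454, 64]) cube([65, 16, 1728]);
translate([1038, 454, 64]) cube([65, 16, 1728]);
translate([1215, 454, 64]) cube([65, 16, 1728]);
translate([1392, 454, 64]) cube([65, 16, 1728]);
translate([1569, 454, 64]) cube([65, 16, 1728]);
translate([1746, 454, 64]) cube([65, 16, 1728]);
translate([1923, 454, 64]) cube([65, 16, 1728]);
translate([2100, 454, 64]) cube([65, 16, 1728]);
translate([2277, 454, 64]) cube([65, 16, 1728]);
translate([2454, 454, 64]) cube([65, 16, 1728]);


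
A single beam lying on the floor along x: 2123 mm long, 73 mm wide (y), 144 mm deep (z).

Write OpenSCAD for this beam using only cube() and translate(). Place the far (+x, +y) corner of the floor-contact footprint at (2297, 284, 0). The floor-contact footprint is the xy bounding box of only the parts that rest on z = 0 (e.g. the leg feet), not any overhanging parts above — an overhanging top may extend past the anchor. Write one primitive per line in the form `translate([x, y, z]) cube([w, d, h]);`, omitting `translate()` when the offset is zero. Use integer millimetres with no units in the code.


translate([174, 211, 0]) cube([2123, 73, 144]);


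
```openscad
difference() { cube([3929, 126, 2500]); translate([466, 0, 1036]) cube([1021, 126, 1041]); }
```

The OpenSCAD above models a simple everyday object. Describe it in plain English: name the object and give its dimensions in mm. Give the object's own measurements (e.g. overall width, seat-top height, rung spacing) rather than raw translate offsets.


A wall 3929 mm long (x), 126 mm thick (y), 2500 mm tall, with a rectangular window opening cut through it. The opening is 1021 mm wide and 1041 mm tall; its sill is at z = 1036 mm and its near (−x) edge is 466 mm from the wall's −x end. The opening passes through the full wall thickness.


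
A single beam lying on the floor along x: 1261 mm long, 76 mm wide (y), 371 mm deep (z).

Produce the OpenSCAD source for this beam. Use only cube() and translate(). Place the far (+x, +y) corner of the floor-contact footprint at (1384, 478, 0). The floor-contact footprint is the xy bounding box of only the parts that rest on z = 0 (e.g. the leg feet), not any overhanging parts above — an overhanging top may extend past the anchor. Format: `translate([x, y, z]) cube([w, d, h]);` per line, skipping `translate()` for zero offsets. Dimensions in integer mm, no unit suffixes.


translate([123, 402, 0]) cube([1261, 76, 371]);


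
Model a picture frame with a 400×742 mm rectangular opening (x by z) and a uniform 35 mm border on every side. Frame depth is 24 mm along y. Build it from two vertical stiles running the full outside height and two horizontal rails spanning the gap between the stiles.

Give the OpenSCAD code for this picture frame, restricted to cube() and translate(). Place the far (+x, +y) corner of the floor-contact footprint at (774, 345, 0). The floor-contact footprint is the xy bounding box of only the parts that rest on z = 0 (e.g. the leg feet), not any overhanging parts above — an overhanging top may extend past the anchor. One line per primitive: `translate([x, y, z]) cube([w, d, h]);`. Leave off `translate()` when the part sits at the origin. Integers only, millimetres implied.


translate([304, 321, 0]) cube([35, 24, 812]);
translate([739, 321, 0]) cube([35, 24, 812]);
translate([339, 321, 0]) cube([400, 24, 35]);
translate([339, 321, 777]) cube([400, 24, 35]);


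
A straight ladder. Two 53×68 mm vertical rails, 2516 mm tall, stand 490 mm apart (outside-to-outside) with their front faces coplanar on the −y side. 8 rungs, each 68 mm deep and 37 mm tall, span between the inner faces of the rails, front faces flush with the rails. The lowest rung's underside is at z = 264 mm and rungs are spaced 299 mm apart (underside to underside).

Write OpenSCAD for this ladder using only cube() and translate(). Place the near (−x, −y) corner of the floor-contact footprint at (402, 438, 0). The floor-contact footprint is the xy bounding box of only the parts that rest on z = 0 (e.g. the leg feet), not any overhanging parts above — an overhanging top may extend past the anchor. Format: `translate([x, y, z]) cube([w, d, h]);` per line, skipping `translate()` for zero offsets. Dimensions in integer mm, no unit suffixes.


translate([402, 438, 0]) cube([53, 68, 2516]);
translate([839, 438, 0]) cube([53, 68, 2516]);
translate([455, 438, 264]) cube([384, 68, 37]);
translate([455, 438, 563]) cube([384, 68, 37]);
translate([455, 438, 862]) cube([384, 68, 37]);
translate([455, 438, 1161]) cube([384, 68, 37]);
translate([455, 438, 1460]) cube([384, 68, 37]);
translate([455, 438, 1759]) cube([384, 68, 37]);
translate([455, 438, 2058]) cube([384, 68, 37]);
translate([455, 438, 2357]) cube([384, 68, 37]);


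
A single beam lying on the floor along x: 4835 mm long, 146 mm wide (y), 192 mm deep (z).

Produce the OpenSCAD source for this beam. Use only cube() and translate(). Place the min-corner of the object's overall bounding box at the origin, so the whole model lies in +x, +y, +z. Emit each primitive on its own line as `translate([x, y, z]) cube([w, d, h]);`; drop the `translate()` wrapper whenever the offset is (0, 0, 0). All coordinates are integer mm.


cube([4835, 146, 192]);


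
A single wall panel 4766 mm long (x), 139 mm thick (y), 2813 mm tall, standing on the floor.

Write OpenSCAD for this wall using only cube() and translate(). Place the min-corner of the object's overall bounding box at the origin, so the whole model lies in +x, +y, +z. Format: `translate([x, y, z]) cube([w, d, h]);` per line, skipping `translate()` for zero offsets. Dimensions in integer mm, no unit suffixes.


cube([4766, 139, 2813]);


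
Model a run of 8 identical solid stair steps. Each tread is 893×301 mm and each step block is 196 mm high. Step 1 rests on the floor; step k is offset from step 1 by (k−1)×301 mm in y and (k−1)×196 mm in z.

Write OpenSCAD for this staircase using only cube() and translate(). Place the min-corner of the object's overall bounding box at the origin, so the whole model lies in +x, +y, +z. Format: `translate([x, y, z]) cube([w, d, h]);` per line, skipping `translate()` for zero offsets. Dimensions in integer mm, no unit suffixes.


cube([893, 301, 196]);
translate([0, 301, 196]) cube([893, 301, 196]);
translate([0, 602, 392]) cube([893, 301, 196]);
translate([0, 903, 588]) cube([893, 301, 196]);
translate([0, 1204, 784]) cube([893, 301, 196]);
translate([0, 1505, 980]) cube([893, 301, 196]);
translate([0, 1806, 1176]) cube([893, 301, 196]);
translate([0, 2107, 1372]) cube([893, 301, 196]);


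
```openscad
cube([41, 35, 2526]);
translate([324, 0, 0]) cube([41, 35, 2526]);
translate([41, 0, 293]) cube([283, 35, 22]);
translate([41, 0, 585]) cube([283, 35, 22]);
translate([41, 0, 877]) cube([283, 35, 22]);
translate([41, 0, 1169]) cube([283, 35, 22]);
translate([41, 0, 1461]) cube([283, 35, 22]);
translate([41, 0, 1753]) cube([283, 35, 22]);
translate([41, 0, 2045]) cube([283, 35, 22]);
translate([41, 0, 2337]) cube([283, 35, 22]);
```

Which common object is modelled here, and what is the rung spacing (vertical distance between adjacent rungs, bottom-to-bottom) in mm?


A ladder. The rung spacing is 292 mm.

Two tall 41×35 posts with 8 short bars between them — a ladder. Adjacent rungs sit at z = 293 and z = 585, so the spacing is 585 − 293 = 292 mm.


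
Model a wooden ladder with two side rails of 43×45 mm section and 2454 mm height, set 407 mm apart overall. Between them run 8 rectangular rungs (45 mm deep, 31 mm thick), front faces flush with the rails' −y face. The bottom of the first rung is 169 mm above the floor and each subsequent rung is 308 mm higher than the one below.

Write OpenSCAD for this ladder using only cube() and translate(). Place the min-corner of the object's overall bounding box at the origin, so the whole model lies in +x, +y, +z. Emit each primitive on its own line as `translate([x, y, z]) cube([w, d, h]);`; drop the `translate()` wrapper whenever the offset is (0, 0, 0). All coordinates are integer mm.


cube([43, 45, 2454]);
translate([364, 0, 0]) cube([43, 45, 2454]);
translate([43, 0, 169]) cube([321, 45, 31]);
translate([43, 0, 477]) cube([321, 45, 31]);
translate([43, 0, 785]) cube([321, 45, 31]);
translate([43, 0, 1093]) cube([321, 45, 31]);
translate([43, 0, 1401]) cube([321, 45, 31]);
translate([43, 0, 1709]) cube([321, 45, 31]);
translate([43, 0, 2017]) cube([321, 45, 31]);
translate([43, 0, 2325]) cube([321, 45, 31]);


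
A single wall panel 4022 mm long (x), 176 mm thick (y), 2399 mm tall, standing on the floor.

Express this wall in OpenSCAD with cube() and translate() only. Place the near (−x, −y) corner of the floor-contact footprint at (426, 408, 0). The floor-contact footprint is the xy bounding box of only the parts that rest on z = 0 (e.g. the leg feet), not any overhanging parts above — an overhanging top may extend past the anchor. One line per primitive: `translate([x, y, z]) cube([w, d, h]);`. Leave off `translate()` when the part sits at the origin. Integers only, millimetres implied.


translate([426, 408, 0]) cube([4022, 176, 2399]);


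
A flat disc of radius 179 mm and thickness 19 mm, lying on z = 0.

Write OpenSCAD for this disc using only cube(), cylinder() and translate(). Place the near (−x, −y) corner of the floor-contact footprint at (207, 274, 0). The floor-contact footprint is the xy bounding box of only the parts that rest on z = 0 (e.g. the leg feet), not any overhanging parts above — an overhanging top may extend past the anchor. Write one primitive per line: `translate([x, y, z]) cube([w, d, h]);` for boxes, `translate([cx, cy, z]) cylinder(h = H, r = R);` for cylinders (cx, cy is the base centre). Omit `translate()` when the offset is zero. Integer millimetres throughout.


translate([386, 453, 0]) cylinder(h = 19, r = 179);


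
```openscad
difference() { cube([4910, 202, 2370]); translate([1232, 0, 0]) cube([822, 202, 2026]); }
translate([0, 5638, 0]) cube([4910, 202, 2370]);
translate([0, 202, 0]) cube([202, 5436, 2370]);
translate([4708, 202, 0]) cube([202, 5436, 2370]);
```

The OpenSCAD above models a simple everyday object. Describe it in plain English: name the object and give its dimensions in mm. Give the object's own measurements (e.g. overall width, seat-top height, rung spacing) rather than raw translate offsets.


A single room: four walls, each 2370 mm tall and 202 mm thick, enclosing an outside footprint 4910×5840 mm (x × y), no floor or roof. The front and back walls (−y and +y sides) run the full x-width; the side walls fit between their inner faces. A door opening 822 mm wide and 2026 mm tall is cut through the front wall from the floor up, its −x edge 1232 mm from the wall's −x end.
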